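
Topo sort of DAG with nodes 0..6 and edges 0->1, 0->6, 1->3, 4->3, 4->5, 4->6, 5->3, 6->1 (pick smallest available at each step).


Kahn's algorithm, process smallest node first
Order: [0, 2, 4, 5, 6, 1, 3]


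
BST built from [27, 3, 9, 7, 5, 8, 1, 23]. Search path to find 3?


BST root = 27
Search for 3: compare at each node
Path: [27, 3]


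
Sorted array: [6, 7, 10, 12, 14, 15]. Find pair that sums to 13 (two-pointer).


Two pointers: lo=0, hi=5
Found pair: (6, 7) summing to 13


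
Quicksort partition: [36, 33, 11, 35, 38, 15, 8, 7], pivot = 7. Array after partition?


Elements <= 7 go left of pivot.
Result: [7, 33, 11, 35, 38, 15, 8, 36], pivot at index 0


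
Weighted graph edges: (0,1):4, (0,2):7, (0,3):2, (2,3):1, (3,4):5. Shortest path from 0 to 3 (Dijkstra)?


Dijkstra from 0:
Distances: {0: 0, 1: 4, 2: 3, 3: 2, 4: 7}
Shortest distance to 3 = 2, path = [0, 3]


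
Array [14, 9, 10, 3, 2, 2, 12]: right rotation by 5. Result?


Right rotate by 5: [10, 3, 2, 2, 12, 14, 9]


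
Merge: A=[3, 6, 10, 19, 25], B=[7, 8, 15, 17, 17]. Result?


Compare heads, take smaller each step.
Merged: [3, 6, 7, 8, 10, 15, 17, 17, 19, 25]


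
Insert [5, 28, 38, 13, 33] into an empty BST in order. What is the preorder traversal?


Root = 5; build tree by BST insertion.
Preorder traversal: [5, 28, 13, 38, 33]


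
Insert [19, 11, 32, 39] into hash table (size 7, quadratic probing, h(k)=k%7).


Insertions: 19->slot 5; 11->slot 4; 32->slot 1; 39->slot 6
Table: [None, 32, None, None, 11, 19, 39]


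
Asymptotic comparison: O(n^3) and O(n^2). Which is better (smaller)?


quadratic grows slower than cubic
O(n^2) is asymptotically smaller; O(n^3) grows faster


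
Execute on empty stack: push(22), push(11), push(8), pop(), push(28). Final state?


push(22) -> [22]
push(11) -> [22, 11]
push(8) -> [22, 11, 8]
pop() returns 8 -> [22, 11]
push(28) -> [22, 11, 28]
Final stack (bottom to top): [22, 11, 28]


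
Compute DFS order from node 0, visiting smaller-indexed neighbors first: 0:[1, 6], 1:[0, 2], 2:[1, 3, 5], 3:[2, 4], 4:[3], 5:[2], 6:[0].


DFS stack-based: start with [0]
Visit order: [0, 1, 2, 3, 4, 5, 6]


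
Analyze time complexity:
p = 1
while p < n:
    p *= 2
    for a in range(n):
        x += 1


Per nesting level: O(log n) * O(n) = O(n log n)
Complexity: O(n log n)


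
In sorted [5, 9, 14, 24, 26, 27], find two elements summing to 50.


Two pointers: lo=0, hi=5
Found pair: (24, 26) summing to 50


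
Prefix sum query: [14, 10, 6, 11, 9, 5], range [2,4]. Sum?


Prefix sums: [0, 14, 24, 30, 41, 50, 55]
Sum[2..4] = prefix[5] - prefix[2] = 50 - 24 = 26


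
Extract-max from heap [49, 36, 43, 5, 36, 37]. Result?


Max = 49
Replace root with last, heapify down
Resulting heap: [43, 36, 37, 5, 36]


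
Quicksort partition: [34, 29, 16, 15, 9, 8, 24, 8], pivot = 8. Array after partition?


Elements <= 8 go left of pivot.
Result: [8, 8, 16, 15, 9, 34, 24, 29], pivot at index 1


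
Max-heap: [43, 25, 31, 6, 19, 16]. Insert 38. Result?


Append 38: [43, 25, 31, 6, 19, 16, 38]
Bubble up: swap idx 6(38) with idx 2(31)
Result: [43, 25, 38, 6, 19, 16, 31]


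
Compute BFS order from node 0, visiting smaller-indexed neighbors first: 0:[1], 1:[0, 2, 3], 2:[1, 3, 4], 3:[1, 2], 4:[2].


BFS queue: start with [0]
Visit order: [0, 1, 2, 3, 4]


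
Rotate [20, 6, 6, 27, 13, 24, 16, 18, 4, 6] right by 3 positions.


Right rotate by 3: [18, 4, 6, 20, 6, 6, 27, 13, 24, 16]


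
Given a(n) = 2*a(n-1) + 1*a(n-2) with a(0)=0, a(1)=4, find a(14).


Build bottom-up:
...a(12)=55440, a(13)=133844, a(14)=2*133844+1*55440=323128


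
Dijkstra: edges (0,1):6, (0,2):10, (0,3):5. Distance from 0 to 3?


Dijkstra from 0:
Distances: {0: 0, 1: 6, 2: 10, 3: 5}
Shortest distance to 3 = 5, path = [0, 3]


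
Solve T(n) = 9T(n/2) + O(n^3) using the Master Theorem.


a=9, b=2, c=3. log_2(9)=3.170 > c=3. Case 1: O(n^log_b(a)) = O(n^3.170)
Complexity: O(n^3.170)


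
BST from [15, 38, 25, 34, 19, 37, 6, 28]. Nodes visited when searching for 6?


BST root = 15
Search for 6: compare at each node
Path: [15, 6]


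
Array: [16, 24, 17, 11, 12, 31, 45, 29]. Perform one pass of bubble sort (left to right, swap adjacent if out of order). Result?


After one pass: [16, 17, 11, 12, 24, 31, 29, 45]


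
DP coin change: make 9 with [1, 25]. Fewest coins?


dp[0]=0; dp[i]=1+min(dp[i-c] for c in coins)
...dp[4]=4, dp[5]=5, dp[6]=6, dp[7]=7, dp[8]=8, dp[9]=9
Minimum coins for 9 = 9


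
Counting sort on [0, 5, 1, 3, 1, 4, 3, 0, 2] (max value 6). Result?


Count array: [2, 2, 1, 2, 1, 1, 0]
Reconstruct: [0, 0, 1, 1, 2, 3, 3, 4, 5]


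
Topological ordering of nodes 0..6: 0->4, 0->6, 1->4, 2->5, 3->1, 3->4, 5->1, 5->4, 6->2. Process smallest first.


Kahn's algorithm, process smallest node first
Order: [0, 3, 6, 2, 5, 1, 4]


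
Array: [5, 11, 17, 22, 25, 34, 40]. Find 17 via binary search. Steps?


Search for 17:
[0,6] mid=3 arr[3]=22
[0,2] mid=1 arr[1]=11
[2,2] mid=2 arr[2]=17
Total: 3 comparisons


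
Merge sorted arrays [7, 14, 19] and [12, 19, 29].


Compare heads, take smaller each step.
Merged: [7, 12, 14, 19, 19, 29]


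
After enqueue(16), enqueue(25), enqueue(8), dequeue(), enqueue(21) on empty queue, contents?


enqueue(16) -> [16]
enqueue(25) -> [16, 25]
enqueue(8) -> [16, 25, 8]
dequeue() returns 16 -> [25, 8]
enqueue(21) -> [25, 8, 21]
Final queue (front to back): [25, 8, 21]


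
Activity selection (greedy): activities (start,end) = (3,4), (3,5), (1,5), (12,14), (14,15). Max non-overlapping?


Greedy: pick earliest-ending, then skip overlaps.
Selected (3 activities): [(3, 4), (12, 14), (14, 15)]


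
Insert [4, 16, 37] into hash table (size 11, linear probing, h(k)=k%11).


Insertions: 4->slot 4; 16->slot 5; 37->slot 6
Table: [None, None, None, None, 4, 16, 37, None, None, None, None]


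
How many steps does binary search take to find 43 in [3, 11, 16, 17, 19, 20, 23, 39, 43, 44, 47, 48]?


Search for 43:
[0,11] mid=5 arr[5]=20
[6,11] mid=8 arr[8]=43
Total: 2 comparisons


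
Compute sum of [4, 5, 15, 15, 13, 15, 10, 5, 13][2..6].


Prefix sums: [0, 4, 9, 24, 39, 52, 67, 77, 82, 95]
Sum[2..6] = prefix[7] - prefix[2] = 77 - 9 = 68


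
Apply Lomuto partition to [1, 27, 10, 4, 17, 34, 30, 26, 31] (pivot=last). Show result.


Elements <= 31 go left of pivot.
Result: [1, 27, 10, 4, 17, 30, 26, 31, 34], pivot at index 7


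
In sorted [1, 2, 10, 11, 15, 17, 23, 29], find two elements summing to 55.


Two pointers: lo=0, hi=7
No pair sums to 55


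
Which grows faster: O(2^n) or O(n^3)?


cubic grows slower than exponential
O(n^3) is asymptotically smaller; O(2^n) grows faster


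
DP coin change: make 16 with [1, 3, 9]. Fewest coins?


dp[0]=0; dp[i]=1+min(dp[i-c] for c in coins)
...dp[11]=3, dp[12]=2, dp[13]=3, dp[14]=4, dp[15]=3, dp[16]=4
Minimum coins for 16 = 4


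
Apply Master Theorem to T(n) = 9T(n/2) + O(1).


a=9, b=2, c=0. log_2(9)=3.170 > c=0. Case 1: O(n^log_b(a)) = O(n^3.170)
Complexity: O(n^3.170)


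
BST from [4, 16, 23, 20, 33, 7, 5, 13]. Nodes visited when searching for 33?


BST root = 4
Search for 33: compare at each node
Path: [4, 16, 23, 33]


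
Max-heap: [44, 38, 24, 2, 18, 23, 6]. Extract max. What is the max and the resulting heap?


Max = 44
Replace root with last, heapify down
Resulting heap: [38, 18, 24, 2, 6, 23]


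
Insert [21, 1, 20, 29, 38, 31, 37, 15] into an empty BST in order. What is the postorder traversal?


Root = 21; build tree by BST insertion.
Postorder traversal: [15, 20, 1, 37, 31, 38, 29, 21]


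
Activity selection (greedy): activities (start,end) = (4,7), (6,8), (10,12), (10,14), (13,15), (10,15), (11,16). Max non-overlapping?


Greedy: pick earliest-ending, then skip overlaps.
Selected (3 activities): [(4, 7), (10, 12), (13, 15)]


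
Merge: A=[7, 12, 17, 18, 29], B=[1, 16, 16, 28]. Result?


Compare heads, take smaller each step.
Merged: [1, 7, 12, 16, 16, 17, 18, 28, 29]


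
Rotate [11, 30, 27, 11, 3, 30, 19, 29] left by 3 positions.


Left rotate by 3: [11, 3, 30, 19, 29, 11, 30, 27]


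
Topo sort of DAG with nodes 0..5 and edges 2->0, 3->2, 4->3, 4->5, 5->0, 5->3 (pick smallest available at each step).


Kahn's algorithm, process smallest node first
Order: [1, 4, 5, 3, 2, 0]


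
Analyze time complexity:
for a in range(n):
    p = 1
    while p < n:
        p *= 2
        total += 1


Per nesting level: O(n) * O(log n) = O(n log n)
Complexity: O(n log n)


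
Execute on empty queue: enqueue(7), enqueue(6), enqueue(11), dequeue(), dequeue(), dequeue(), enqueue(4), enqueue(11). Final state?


enqueue(7) -> [7]
enqueue(6) -> [7, 6]
enqueue(11) -> [7, 6, 11]
dequeue() returns 7 -> [6, 11]
dequeue() returns 6 -> [11]
dequeue() returns 11 -> []
enqueue(4) -> [4]
enqueue(11) -> [4, 11]
Final queue (front to back): [4, 11]


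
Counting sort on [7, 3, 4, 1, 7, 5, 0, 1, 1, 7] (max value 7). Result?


Count array: [1, 3, 0, 1, 1, 1, 0, 3]
Reconstruct: [0, 1, 1, 1, 3, 4, 5, 7, 7, 7]


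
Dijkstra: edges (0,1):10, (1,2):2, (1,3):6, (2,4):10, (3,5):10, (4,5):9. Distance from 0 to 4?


Dijkstra from 0:
Distances: {0: 0, 1: 10, 2: 12, 3: 16, 4: 22, 5: 26}
Shortest distance to 4 = 22, path = [0, 1, 2, 4]


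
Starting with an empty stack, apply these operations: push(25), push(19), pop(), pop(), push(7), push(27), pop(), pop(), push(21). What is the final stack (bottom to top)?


push(25) -> [25]
push(19) -> [25, 19]
pop() returns 19 -> [25]
pop() returns 25 -> []
push(7) -> [7]
push(27) -> [7, 27]
pop() returns 27 -> [7]
pop() returns 7 -> []
push(21) -> [21]
Final stack (bottom to top): [21]


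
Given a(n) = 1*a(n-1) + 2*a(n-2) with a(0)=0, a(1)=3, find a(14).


Build bottom-up:
...a(12)=4095, a(13)=8193, a(14)=1*8193+2*4095=16383


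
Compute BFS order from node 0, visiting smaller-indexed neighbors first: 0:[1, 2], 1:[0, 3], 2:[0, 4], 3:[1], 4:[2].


BFS queue: start with [0]
Visit order: [0, 1, 2, 3, 4]


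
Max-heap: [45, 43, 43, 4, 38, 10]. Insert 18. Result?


Append 18: [45, 43, 43, 4, 38, 10, 18]
Bubble up: no swaps needed
Result: [45, 43, 43, 4, 38, 10, 18]


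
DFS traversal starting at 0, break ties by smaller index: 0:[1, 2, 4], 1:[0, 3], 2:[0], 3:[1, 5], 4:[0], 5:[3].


DFS stack-based: start with [0]
Visit order: [0, 1, 3, 5, 2, 4]


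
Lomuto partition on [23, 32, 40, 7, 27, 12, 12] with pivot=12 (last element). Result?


Elements <= 12 go left of pivot.
Result: [7, 12, 12, 23, 27, 32, 40], pivot at index 2


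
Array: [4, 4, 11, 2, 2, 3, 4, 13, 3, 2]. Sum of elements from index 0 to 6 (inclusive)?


Prefix sums: [0, 4, 8, 19, 21, 23, 26, 30, 43, 46, 48]
Sum[0..6] = prefix[7] - prefix[0] = 30 - 0 = 30


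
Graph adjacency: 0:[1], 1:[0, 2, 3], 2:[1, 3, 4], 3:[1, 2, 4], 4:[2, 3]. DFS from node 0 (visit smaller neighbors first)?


DFS stack-based: start with [0]
Visit order: [0, 1, 2, 3, 4]


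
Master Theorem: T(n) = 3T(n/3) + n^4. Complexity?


a=3, b=3, c=4. log_3(3)=1 < c=4. Case 3: O(n^c) = O(n^4)
Complexity: O(n^4)


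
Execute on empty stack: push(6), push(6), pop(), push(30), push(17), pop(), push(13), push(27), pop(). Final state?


push(6) -> [6]
push(6) -> [6, 6]
pop() returns 6 -> [6]
push(30) -> [6, 30]
push(17) -> [6, 30, 17]
pop() returns 17 -> [6, 30]
push(13) -> [6, 30, 13]
push(27) -> [6, 30, 13, 27]
pop() returns 27 -> [6, 30, 13]
Final stack (bottom to top): [6, 30, 13]


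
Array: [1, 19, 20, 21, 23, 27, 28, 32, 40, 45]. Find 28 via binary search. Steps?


Search for 28:
[0,9] mid=4 arr[4]=23
[5,9] mid=7 arr[7]=32
[5,6] mid=5 arr[5]=27
[6,6] mid=6 arr[6]=28
Total: 4 comparisons


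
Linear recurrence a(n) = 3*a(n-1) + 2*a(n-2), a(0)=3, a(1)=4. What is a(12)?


Build bottom-up:
...a(10)=452766, a(11)=1612550, a(12)=3*1612550+2*452766=5743182


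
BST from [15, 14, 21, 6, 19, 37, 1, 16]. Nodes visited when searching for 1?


BST root = 15
Search for 1: compare at each node
Path: [15, 14, 6, 1]


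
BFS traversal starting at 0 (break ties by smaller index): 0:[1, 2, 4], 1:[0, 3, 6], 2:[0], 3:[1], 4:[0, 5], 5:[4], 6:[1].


BFS queue: start with [0]
Visit order: [0, 1, 2, 4, 3, 6, 5]


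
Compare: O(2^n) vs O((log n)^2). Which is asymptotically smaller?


polylogarithmic grows slower than exponential
O((log n)^2) is asymptotically smaller; O(2^n) grows faster


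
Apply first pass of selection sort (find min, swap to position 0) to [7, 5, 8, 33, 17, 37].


After one pass: [5, 7, 8, 33, 17, 37]


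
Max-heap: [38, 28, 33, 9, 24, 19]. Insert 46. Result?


Append 46: [38, 28, 33, 9, 24, 19, 46]
Bubble up: swap idx 6(46) with idx 2(33); swap idx 2(46) with idx 0(38)
Result: [46, 28, 38, 9, 24, 19, 33]


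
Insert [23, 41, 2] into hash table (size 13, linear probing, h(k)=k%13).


Insertions: 23->slot 10; 41->slot 2; 2->slot 3
Table: [None, None, 41, 2, None, None, None, None, None, None, 23, None, None]


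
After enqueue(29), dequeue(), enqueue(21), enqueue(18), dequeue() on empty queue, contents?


enqueue(29) -> [29]
dequeue() returns 29 -> []
enqueue(21) -> [21]
enqueue(18) -> [21, 18]
dequeue() returns 21 -> [18]
Final queue (front to back): [18]


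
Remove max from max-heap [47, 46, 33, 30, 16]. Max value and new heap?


Max = 47
Replace root with last, heapify down
Resulting heap: [46, 30, 33, 16]


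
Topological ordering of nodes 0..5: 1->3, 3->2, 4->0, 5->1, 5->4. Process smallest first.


Kahn's algorithm, process smallest node first
Order: [5, 1, 3, 2, 4, 0]


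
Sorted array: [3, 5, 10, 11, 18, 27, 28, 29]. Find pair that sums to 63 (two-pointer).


Two pointers: lo=0, hi=7
No pair sums to 63


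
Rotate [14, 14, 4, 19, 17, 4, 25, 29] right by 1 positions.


Right rotate by 1: [29, 14, 14, 4, 19, 17, 4, 25]


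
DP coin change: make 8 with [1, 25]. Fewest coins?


dp[0]=0; dp[i]=1+min(dp[i-c] for c in coins)
...dp[3]=3, dp[4]=4, dp[5]=5, dp[6]=6, dp[7]=7, dp[8]=8
Minimum coins for 8 = 8


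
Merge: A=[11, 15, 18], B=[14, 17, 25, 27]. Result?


Compare heads, take smaller each step.
Merged: [11, 14, 15, 17, 18, 25, 27]


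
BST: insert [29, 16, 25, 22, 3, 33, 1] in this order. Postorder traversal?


Root = 29; build tree by BST insertion.
Postorder traversal: [1, 3, 22, 25, 16, 33, 29]


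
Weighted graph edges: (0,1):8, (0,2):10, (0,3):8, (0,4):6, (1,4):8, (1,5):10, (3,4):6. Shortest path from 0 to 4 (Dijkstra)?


Dijkstra from 0:
Distances: {0: 0, 1: 8, 2: 10, 3: 8, 4: 6, 5: 18}
Shortest distance to 4 = 6, path = [0, 4]


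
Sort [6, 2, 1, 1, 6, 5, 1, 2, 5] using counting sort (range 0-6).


Count array: [0, 3, 2, 0, 0, 2, 2]
Reconstruct: [1, 1, 1, 2, 2, 5, 5, 6, 6]


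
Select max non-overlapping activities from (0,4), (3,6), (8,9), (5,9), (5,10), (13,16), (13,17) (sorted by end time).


Greedy: pick earliest-ending, then skip overlaps.
Selected (3 activities): [(0, 4), (8, 9), (13, 16)]


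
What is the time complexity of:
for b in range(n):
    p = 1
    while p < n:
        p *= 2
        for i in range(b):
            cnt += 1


Per nesting level: O(n) * O(log n) * O(n) [triangular over b] = O(n^2 log n)
Complexity: O(n^2 log n)


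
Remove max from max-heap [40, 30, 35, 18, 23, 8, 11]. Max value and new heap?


Max = 40
Replace root with last, heapify down
Resulting heap: [35, 30, 11, 18, 23, 8]


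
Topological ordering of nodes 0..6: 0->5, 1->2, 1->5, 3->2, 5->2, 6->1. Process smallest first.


Kahn's algorithm, process smallest node first
Order: [0, 3, 4, 6, 1, 5, 2]


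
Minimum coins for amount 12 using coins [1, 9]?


dp[0]=0; dp[i]=1+min(dp[i-c] for c in coins)
...dp[7]=7, dp[8]=8, dp[9]=1, dp[10]=2, dp[11]=3, dp[12]=4
Minimum coins for 12 = 4


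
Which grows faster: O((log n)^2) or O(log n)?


logarithmic grows slower than polylogarithmic
O(log n) is asymptotically smaller; O((log n)^2) grows faster


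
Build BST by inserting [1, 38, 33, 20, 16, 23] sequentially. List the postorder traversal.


Root = 1; build tree by BST insertion.
Postorder traversal: [16, 23, 20, 33, 38, 1]


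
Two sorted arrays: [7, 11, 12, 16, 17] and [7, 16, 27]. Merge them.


Compare heads, take smaller each step.
Merged: [7, 7, 11, 12, 16, 16, 17, 27]


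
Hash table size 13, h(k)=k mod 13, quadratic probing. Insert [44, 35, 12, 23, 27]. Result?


Insertions: 44->slot 5; 35->slot 9; 12->slot 12; 23->slot 10; 27->slot 1
Table: [None, 27, None, None, None, 44, None, None, None, 35, 23, None, 12]


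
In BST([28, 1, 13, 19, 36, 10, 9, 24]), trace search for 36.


BST root = 28
Search for 36: compare at each node
Path: [28, 36]


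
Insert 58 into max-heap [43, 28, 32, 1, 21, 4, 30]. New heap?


Append 58: [43, 28, 32, 1, 21, 4, 30, 58]
Bubble up: swap idx 7(58) with idx 3(1); swap idx 3(58) with idx 1(28); swap idx 1(58) with idx 0(43)
Result: [58, 43, 32, 28, 21, 4, 30, 1]


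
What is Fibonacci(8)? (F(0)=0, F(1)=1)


F(n)=F(n-1)+F(n-2)
...F(6)=8, F(7)=13, F(8)=21


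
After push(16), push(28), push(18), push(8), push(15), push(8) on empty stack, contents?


push(16) -> [16]
push(28) -> [16, 28]
push(18) -> [16, 28, 18]
push(8) -> [16, 28, 18, 8]
push(15) -> [16, 28, 18, 8, 15]
push(8) -> [16, 28, 18, 8, 15, 8]
Final stack (bottom to top): [16, 28, 18, 8, 15, 8]


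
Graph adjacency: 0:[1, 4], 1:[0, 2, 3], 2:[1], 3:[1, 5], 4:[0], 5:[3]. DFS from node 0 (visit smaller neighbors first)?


DFS stack-based: start with [0]
Visit order: [0, 1, 2, 3, 5, 4]


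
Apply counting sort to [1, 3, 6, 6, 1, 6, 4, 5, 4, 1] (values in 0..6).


Count array: [0, 3, 0, 1, 2, 1, 3]
Reconstruct: [1, 1, 1, 3, 4, 4, 5, 6, 6, 6]


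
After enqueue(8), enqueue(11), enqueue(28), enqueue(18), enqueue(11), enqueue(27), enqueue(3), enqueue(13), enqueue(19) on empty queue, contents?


enqueue(8) -> [8]
enqueue(11) -> [8, 11]
enqueue(28) -> [8, 11, 28]
enqueue(18) -> [8, 11, 28, 18]
enqueue(11) -> [8, 11, 28, 18, 11]
enqueue(27) -> [8, 11, 28, 18, 11, 27]
enqueue(3) -> [8, 11, 28, 18, 11, 27, 3]
enqueue(13) -> [8, 11, 28, 18, 11, 27, 3, 13]
enqueue(19) -> [8, 11, 28, 18, 11, 27, 3, 13, 19]
Final queue (front to back): [8, 11, 28, 18, 11, 27, 3, 13, 19]


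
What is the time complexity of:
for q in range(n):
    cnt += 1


Per nesting level: O(n) = O(n)
Complexity: O(n)


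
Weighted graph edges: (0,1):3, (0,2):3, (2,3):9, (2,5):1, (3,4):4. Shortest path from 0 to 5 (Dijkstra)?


Dijkstra from 0:
Distances: {0: 0, 1: 3, 2: 3, 3: 12, 4: 16, 5: 4}
Shortest distance to 5 = 4, path = [0, 2, 5]


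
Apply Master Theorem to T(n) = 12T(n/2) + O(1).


a=12, b=2, c=0. log_2(12)=3.585 > c=0. Case 1: O(n^log_b(a)) = O(n^3.585)
Complexity: O(n^3.585)


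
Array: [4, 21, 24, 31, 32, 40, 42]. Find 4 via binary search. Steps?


Search for 4:
[0,6] mid=3 arr[3]=31
[0,2] mid=1 arr[1]=21
[0,0] mid=0 arr[0]=4
Total: 3 comparisons


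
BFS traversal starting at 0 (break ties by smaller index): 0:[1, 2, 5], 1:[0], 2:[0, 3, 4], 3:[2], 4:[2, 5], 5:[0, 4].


BFS queue: start with [0]
Visit order: [0, 1, 2, 5, 3, 4]


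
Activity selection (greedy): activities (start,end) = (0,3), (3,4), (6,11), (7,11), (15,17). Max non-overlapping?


Greedy: pick earliest-ending, then skip overlaps.
Selected (4 activities): [(0, 3), (3, 4), (6, 11), (15, 17)]


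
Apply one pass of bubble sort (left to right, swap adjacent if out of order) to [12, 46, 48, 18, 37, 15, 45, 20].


After one pass: [12, 46, 18, 37, 15, 45, 20, 48]


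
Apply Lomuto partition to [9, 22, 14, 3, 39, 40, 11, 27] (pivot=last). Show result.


Elements <= 27 go left of pivot.
Result: [9, 22, 14, 3, 11, 27, 39, 40], pivot at index 5


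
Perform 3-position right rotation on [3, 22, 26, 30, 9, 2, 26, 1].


Right rotate by 3: [2, 26, 1, 3, 22, 26, 30, 9]


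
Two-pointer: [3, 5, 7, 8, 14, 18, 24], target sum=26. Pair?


Two pointers: lo=0, hi=6
Found pair: (8, 18) summing to 26


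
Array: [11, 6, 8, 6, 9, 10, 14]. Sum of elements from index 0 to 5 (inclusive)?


Prefix sums: [0, 11, 17, 25, 31, 40, 50, 64]
Sum[0..5] = prefix[6] - prefix[0] = 50 - 0 = 50


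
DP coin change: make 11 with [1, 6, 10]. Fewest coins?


dp[0]=0; dp[i]=1+min(dp[i-c] for c in coins)
...dp[6]=1, dp[7]=2, dp[8]=3, dp[9]=4, dp[10]=1, dp[11]=2
Minimum coins for 11 = 2


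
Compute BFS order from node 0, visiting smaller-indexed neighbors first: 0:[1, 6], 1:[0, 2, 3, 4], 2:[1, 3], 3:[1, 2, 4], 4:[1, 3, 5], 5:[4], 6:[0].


BFS queue: start with [0]
Visit order: [0, 1, 6, 2, 3, 4, 5]


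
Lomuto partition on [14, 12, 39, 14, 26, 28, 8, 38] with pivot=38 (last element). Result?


Elements <= 38 go left of pivot.
Result: [14, 12, 14, 26, 28, 8, 38, 39], pivot at index 6


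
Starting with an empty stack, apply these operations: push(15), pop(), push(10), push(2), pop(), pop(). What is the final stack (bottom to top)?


push(15) -> [15]
pop() returns 15 -> []
push(10) -> [10]
push(2) -> [10, 2]
pop() returns 2 -> [10]
pop() returns 10 -> []
Final stack (bottom to top): []


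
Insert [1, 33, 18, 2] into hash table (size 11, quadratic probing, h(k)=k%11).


Insertions: 1->slot 1; 33->slot 0; 18->slot 7; 2->slot 2
Table: [33, 1, 2, None, None, None, None, 18, None, None, None]


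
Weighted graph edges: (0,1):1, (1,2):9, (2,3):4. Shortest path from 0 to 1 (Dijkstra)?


Dijkstra from 0:
Distances: {0: 0, 1: 1, 2: 10, 3: 14}
Shortest distance to 1 = 1, path = [0, 1]


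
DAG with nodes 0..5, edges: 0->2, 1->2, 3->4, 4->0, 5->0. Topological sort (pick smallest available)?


Kahn's algorithm, process smallest node first
Order: [1, 3, 4, 5, 0, 2]


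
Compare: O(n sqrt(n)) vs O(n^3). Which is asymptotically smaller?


n^1.5 grows slower than cubic
O(n sqrt(n)) is asymptotically smaller; O(n^3) grows faster


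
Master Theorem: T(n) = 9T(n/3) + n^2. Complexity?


a=9, b=3, c=2. log_3(9)=2 = c=2. Case 2: O(n^c log n) = O(n^2 log n)
Complexity: O(n^2 log n)


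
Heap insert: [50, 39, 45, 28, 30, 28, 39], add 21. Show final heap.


Append 21: [50, 39, 45, 28, 30, 28, 39, 21]
Bubble up: no swaps needed
Result: [50, 39, 45, 28, 30, 28, 39, 21]


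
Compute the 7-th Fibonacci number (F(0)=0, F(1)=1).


F(n)=F(n-1)+F(n-2)
...F(5)=5, F(6)=8, F(7)=13


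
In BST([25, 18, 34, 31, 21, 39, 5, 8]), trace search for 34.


BST root = 25
Search for 34: compare at each node
Path: [25, 34]


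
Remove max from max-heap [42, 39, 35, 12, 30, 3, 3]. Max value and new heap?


Max = 42
Replace root with last, heapify down
Resulting heap: [39, 30, 35, 12, 3, 3]


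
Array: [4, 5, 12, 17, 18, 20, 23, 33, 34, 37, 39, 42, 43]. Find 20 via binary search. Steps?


Search for 20:
[0,12] mid=6 arr[6]=23
[0,5] mid=2 arr[2]=12
[3,5] mid=4 arr[4]=18
[5,5] mid=5 arr[5]=20
Total: 4 comparisons


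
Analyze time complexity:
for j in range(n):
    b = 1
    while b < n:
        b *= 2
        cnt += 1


Per nesting level: O(n) * O(log n) = O(n log n)
Complexity: O(n log n)


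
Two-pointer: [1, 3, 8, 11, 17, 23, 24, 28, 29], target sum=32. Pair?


Two pointers: lo=0, hi=8
Found pair: (3, 29) summing to 32


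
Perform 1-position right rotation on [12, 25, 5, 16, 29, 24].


Right rotate by 1: [24, 12, 25, 5, 16, 29]


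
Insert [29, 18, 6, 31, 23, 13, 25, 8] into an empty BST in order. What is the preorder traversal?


Root = 29; build tree by BST insertion.
Preorder traversal: [29, 18, 6, 13, 8, 23, 25, 31]


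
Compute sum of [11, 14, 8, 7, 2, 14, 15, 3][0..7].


Prefix sums: [0, 11, 25, 33, 40, 42, 56, 71, 74]
Sum[0..7] = prefix[8] - prefix[0] = 74 - 0 = 74


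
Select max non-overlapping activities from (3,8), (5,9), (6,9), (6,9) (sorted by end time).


Greedy: pick earliest-ending, then skip overlaps.
Selected (1 activities): [(3, 8)]


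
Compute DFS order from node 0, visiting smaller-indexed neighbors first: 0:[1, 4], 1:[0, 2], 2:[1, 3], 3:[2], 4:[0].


DFS stack-based: start with [0]
Visit order: [0, 1, 2, 3, 4]


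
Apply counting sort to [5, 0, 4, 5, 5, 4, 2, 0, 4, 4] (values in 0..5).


Count array: [2, 0, 1, 0, 4, 3]
Reconstruct: [0, 0, 2, 4, 4, 4, 4, 5, 5, 5]


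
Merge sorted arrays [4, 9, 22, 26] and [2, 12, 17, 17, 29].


Compare heads, take smaller each step.
Merged: [2, 4, 9, 12, 17, 17, 22, 26, 29]


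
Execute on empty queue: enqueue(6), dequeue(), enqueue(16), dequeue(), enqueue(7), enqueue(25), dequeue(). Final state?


enqueue(6) -> [6]
dequeue() returns 6 -> []
enqueue(16) -> [16]
dequeue() returns 16 -> []
enqueue(7) -> [7]
enqueue(25) -> [7, 25]
dequeue() returns 7 -> [25]
Final queue (front to back): [25]


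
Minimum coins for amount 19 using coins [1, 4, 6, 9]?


dp[0]=0; dp[i]=1+min(dp[i-c] for c in coins)
...dp[14]=3, dp[15]=2, dp[16]=3, dp[17]=3, dp[18]=2, dp[19]=3
Minimum coins for 19 = 3


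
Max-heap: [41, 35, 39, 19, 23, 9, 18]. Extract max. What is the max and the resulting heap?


Max = 41
Replace root with last, heapify down
Resulting heap: [39, 35, 18, 19, 23, 9]


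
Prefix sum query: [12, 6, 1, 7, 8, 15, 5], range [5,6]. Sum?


Prefix sums: [0, 12, 18, 19, 26, 34, 49, 54]
Sum[5..6] = prefix[7] - prefix[5] = 54 - 34 = 20


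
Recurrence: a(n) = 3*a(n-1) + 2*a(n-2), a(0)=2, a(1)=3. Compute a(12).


Build bottom-up:
...a(10)=328393, a(11)=1169589, a(12)=3*1169589+2*328393=4165553


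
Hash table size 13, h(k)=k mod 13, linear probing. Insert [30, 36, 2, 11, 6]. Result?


Insertions: 30->slot 4; 36->slot 10; 2->slot 2; 11->slot 11; 6->slot 6
Table: [None, None, 2, None, 30, None, 6, None, None, None, 36, 11, None]


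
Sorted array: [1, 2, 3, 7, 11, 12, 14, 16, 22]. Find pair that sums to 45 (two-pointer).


Two pointers: lo=0, hi=8
No pair sums to 45


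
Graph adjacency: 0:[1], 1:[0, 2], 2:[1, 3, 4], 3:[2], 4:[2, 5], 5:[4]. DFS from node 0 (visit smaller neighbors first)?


DFS stack-based: start with [0]
Visit order: [0, 1, 2, 3, 4, 5]


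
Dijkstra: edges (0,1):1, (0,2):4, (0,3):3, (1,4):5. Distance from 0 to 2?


Dijkstra from 0:
Distances: {0: 0, 1: 1, 2: 4, 3: 3, 4: 6}
Shortest distance to 2 = 4, path = [0, 2]


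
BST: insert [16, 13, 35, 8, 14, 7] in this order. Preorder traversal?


Root = 16; build tree by BST insertion.
Preorder traversal: [16, 13, 8, 7, 14, 35]


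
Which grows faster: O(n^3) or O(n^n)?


cubic grows slower than n^n
O(n^3) is asymptotically smaller; O(n^n) grows faster


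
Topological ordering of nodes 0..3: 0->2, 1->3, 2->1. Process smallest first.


Kahn's algorithm, process smallest node first
Order: [0, 2, 1, 3]


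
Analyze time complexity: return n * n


Analysis: constant-time operation, no loop
Complexity: O(1)


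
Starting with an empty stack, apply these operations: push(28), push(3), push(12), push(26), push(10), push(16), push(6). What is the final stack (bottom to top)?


push(28) -> [28]
push(3) -> [28, 3]
push(12) -> [28, 3, 12]
push(26) -> [28, 3, 12, 26]
push(10) -> [28, 3, 12, 26, 10]
push(16) -> [28, 3, 12, 26, 10, 16]
push(6) -> [28, 3, 12, 26, 10, 16, 6]
Final stack (bottom to top): [28, 3, 12, 26, 10, 16, 6]


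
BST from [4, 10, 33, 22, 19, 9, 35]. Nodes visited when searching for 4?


BST root = 4
Search for 4: compare at each node
Path: [4]


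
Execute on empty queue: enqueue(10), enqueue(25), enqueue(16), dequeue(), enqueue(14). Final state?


enqueue(10) -> [10]
enqueue(25) -> [10, 25]
enqueue(16) -> [10, 25, 16]
dequeue() returns 10 -> [25, 16]
enqueue(14) -> [25, 16, 14]
Final queue (front to back): [25, 16, 14]


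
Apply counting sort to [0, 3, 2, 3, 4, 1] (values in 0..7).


Count array: [1, 1, 1, 2, 1, 0, 0, 0]
Reconstruct: [0, 1, 2, 3, 3, 4]


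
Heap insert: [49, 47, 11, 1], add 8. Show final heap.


Append 8: [49, 47, 11, 1, 8]
Bubble up: no swaps needed
Result: [49, 47, 11, 1, 8]


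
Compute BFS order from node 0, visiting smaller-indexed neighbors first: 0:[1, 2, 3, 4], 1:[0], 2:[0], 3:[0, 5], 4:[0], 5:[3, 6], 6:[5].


BFS queue: start with [0]
Visit order: [0, 1, 2, 3, 4, 5, 6]


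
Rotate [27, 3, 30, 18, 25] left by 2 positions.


Left rotate by 2: [30, 18, 25, 27, 3]


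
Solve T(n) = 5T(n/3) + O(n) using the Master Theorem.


a=5, b=3, c=1. log_3(5)=1.465 > c=1. Case 1: O(n^log_b(a)) = O(n^1.465)
Complexity: O(n^1.465)


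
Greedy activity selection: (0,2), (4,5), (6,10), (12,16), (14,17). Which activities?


Greedy: pick earliest-ending, then skip overlaps.
Selected (4 activities): [(0, 2), (4, 5), (6, 10), (12, 16)]


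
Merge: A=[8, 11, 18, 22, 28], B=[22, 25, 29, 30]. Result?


Compare heads, take smaller each step.
Merged: [8, 11, 18, 22, 22, 25, 28, 29, 30]


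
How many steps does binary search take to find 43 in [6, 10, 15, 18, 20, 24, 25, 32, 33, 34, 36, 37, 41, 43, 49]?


Search for 43:
[0,14] mid=7 arr[7]=32
[8,14] mid=11 arr[11]=37
[12,14] mid=13 arr[13]=43
Total: 3 comparisons


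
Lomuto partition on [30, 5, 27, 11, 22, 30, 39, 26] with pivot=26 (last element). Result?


Elements <= 26 go left of pivot.
Result: [5, 11, 22, 26, 27, 30, 39, 30], pivot at index 3


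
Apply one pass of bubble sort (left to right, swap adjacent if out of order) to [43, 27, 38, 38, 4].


After one pass: [27, 38, 38, 4, 43]


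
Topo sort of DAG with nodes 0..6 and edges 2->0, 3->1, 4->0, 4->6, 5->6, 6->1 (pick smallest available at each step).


Kahn's algorithm, process smallest node first
Order: [2, 3, 4, 0, 5, 6, 1]


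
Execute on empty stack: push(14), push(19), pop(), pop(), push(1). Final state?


push(14) -> [14]
push(19) -> [14, 19]
pop() returns 19 -> [14]
pop() returns 14 -> []
push(1) -> [1]
Final stack (bottom to top): [1]


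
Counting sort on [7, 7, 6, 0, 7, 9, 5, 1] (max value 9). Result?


Count array: [1, 1, 0, 0, 0, 1, 1, 3, 0, 1]
Reconstruct: [0, 1, 5, 6, 7, 7, 7, 9]


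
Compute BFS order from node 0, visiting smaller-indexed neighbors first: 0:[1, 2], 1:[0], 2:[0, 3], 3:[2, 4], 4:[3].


BFS queue: start with [0]
Visit order: [0, 1, 2, 3, 4]


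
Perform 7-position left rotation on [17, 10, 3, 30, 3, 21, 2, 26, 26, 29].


Left rotate by 7: [26, 26, 29, 17, 10, 3, 30, 3, 21, 2]


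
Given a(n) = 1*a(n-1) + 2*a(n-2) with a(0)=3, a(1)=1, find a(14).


Build bottom-up:
...a(12)=5463, a(13)=10921, a(14)=1*10921+2*5463=21847


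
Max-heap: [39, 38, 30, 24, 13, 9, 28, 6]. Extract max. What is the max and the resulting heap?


Max = 39
Replace root with last, heapify down
Resulting heap: [38, 24, 30, 6, 13, 9, 28]


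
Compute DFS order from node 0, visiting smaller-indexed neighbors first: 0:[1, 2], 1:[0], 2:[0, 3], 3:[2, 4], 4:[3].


DFS stack-based: start with [0]
Visit order: [0, 1, 2, 3, 4]


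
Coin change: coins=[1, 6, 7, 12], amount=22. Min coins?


dp[0]=0; dp[i]=1+min(dp[i-c] for c in coins)
...dp[17]=5, dp[18]=2, dp[19]=2, dp[20]=3, dp[21]=3, dp[22]=4
Minimum coins for 22 = 4


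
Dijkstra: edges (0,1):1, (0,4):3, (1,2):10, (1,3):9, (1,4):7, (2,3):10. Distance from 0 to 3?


Dijkstra from 0:
Distances: {0: 0, 1: 1, 2: 11, 3: 10, 4: 3}
Shortest distance to 3 = 10, path = [0, 1, 3]


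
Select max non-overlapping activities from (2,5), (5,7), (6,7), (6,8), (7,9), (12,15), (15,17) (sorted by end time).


Greedy: pick earliest-ending, then skip overlaps.
Selected (5 activities): [(2, 5), (5, 7), (7, 9), (12, 15), (15, 17)]


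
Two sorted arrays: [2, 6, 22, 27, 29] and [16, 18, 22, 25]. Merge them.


Compare heads, take smaller each step.
Merged: [2, 6, 16, 18, 22, 22, 25, 27, 29]


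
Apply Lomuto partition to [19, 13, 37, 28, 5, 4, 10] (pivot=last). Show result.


Elements <= 10 go left of pivot.
Result: [5, 4, 10, 28, 19, 13, 37], pivot at index 2


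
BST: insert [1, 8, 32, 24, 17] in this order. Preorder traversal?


Root = 1; build tree by BST insertion.
Preorder traversal: [1, 8, 32, 24, 17]


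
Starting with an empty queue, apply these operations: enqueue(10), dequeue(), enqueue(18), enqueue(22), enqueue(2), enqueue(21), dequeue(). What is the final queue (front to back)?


enqueue(10) -> [10]
dequeue() returns 10 -> []
enqueue(18) -> [18]
enqueue(22) -> [18, 22]
enqueue(2) -> [18, 22, 2]
enqueue(21) -> [18, 22, 2, 21]
dequeue() returns 18 -> [22, 2, 21]
Final queue (front to back): [22, 2, 21]


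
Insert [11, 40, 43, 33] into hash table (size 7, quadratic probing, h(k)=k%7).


Insertions: 11->slot 4; 40->slot 5; 43->slot 1; 33->slot 6
Table: [None, 43, None, None, 11, 40, 33]


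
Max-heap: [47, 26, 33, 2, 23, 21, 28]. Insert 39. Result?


Append 39: [47, 26, 33, 2, 23, 21, 28, 39]
Bubble up: swap idx 7(39) with idx 3(2); swap idx 3(39) with idx 1(26)
Result: [47, 39, 33, 26, 23, 21, 28, 2]


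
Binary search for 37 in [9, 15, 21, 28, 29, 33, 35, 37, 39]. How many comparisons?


Search for 37:
[0,8] mid=4 arr[4]=29
[5,8] mid=6 arr[6]=35
[7,8] mid=7 arr[7]=37
Total: 3 comparisons


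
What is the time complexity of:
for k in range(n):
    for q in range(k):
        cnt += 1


Per nesting level: O(n) * O(n) [triangular over k] = O(n^2)
Complexity: O(n^2)


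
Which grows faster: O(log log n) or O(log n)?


double-logarithmic grows slower than logarithmic
O(log log n) is asymptotically smaller; O(log n) grows faster


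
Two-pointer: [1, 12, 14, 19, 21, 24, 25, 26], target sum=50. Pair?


Two pointers: lo=0, hi=7
Found pair: (24, 26) summing to 50


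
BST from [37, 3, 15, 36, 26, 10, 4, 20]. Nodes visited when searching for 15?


BST root = 37
Search for 15: compare at each node
Path: [37, 3, 15]


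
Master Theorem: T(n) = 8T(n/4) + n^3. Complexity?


a=8, b=4, c=3. log_4(8)=1.5 < c=3. Case 3: O(n^c) = O(n^3)
Complexity: O(n^3)


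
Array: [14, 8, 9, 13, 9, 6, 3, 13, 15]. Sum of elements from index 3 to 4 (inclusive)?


Prefix sums: [0, 14, 22, 31, 44, 53, 59, 62, 75, 90]
Sum[3..4] = prefix[5] - prefix[3] = 53 - 31 = 22


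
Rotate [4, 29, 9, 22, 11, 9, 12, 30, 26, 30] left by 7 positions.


Left rotate by 7: [30, 26, 30, 4, 29, 9, 22, 11, 9, 12]


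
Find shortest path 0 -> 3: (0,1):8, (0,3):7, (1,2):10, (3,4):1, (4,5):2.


Dijkstra from 0:
Distances: {0: 0, 1: 8, 2: 18, 3: 7, 4: 8, 5: 10}
Shortest distance to 3 = 7, path = [0, 3]


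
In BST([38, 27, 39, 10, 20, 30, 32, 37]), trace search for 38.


BST root = 38
Search for 38: compare at each node
Path: [38]


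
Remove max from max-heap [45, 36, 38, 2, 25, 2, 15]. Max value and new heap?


Max = 45
Replace root with last, heapify down
Resulting heap: [38, 36, 15, 2, 25, 2]


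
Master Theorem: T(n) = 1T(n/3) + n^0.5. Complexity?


a=1, b=3, c=0.5. log_3(1)=0 < c=0.5. Case 3: O(n^c) = O(sqrt(n))
Complexity: O(sqrt(n))


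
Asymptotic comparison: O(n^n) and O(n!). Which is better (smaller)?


factorial grows slower than n^n
O(n!) is asymptotically smaller; O(n^n) grows faster


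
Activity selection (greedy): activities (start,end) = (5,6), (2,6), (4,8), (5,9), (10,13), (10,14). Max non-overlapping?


Greedy: pick earliest-ending, then skip overlaps.
Selected (2 activities): [(5, 6), (10, 13)]


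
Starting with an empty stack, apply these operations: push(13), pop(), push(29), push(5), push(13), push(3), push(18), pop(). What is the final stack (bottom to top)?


push(13) -> [13]
pop() returns 13 -> []
push(29) -> [29]
push(5) -> [29, 5]
push(13) -> [29, 5, 13]
push(3) -> [29, 5, 13, 3]
push(18) -> [29, 5, 13, 3, 18]
pop() returns 18 -> [29, 5, 13, 3]
Final stack (bottom to top): [29, 5, 13, 3]


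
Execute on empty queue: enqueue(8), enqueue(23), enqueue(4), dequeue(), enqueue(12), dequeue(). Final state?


enqueue(8) -> [8]
enqueue(23) -> [8, 23]
enqueue(4) -> [8, 23, 4]
dequeue() returns 8 -> [23, 4]
enqueue(12) -> [23, 4, 12]
dequeue() returns 23 -> [4, 12]
Final queue (front to back): [4, 12]


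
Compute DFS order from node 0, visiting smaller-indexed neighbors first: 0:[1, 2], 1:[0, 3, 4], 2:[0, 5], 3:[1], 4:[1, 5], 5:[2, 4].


DFS stack-based: start with [0]
Visit order: [0, 1, 3, 4, 5, 2]


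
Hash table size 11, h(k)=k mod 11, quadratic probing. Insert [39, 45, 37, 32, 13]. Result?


Insertions: 39->slot 6; 45->slot 1; 37->slot 4; 32->slot 10; 13->slot 2
Table: [None, 45, 13, None, 37, None, 39, None, None, None, 32]


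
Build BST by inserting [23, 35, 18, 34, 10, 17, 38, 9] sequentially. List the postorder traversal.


Root = 23; build tree by BST insertion.
Postorder traversal: [9, 17, 10, 18, 34, 38, 35, 23]


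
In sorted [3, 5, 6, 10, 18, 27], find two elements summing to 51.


Two pointers: lo=0, hi=5
No pair sums to 51


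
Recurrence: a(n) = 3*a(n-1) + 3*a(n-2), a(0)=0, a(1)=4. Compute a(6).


Build bottom-up:
...a(4)=180, a(5)=684, a(6)=3*684+3*180=2592


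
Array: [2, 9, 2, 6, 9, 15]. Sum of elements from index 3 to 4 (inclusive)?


Prefix sums: [0, 2, 11, 13, 19, 28, 43]
Sum[3..4] = prefix[5] - prefix[3] = 28 - 13 = 15


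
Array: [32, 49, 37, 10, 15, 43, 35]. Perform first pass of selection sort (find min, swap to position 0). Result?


After one pass: [10, 49, 37, 32, 15, 43, 35]


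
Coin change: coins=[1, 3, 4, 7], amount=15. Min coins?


dp[0]=0; dp[i]=1+min(dp[i-c] for c in coins)
...dp[10]=2, dp[11]=2, dp[12]=3, dp[13]=3, dp[14]=2, dp[15]=3
Minimum coins for 15 = 3


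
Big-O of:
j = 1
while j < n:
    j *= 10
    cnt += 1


Per nesting level: O(log n) = O(log n)
Complexity: O(log n)


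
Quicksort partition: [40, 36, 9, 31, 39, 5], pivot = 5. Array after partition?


Elements <= 5 go left of pivot.
Result: [5, 36, 9, 31, 39, 40], pivot at index 0


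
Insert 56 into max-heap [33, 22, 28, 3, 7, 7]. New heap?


Append 56: [33, 22, 28, 3, 7, 7, 56]
Bubble up: swap idx 6(56) with idx 2(28); swap idx 2(56) with idx 0(33)
Result: [56, 22, 33, 3, 7, 7, 28]


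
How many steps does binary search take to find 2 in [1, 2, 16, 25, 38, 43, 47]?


Search for 2:
[0,6] mid=3 arr[3]=25
[0,2] mid=1 arr[1]=2
Total: 2 comparisons


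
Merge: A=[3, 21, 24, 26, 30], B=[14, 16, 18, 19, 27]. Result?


Compare heads, take smaller each step.
Merged: [3, 14, 16, 18, 19, 21, 24, 26, 27, 30]


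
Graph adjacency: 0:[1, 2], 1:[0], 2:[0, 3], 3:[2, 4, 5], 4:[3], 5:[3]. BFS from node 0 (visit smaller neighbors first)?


BFS queue: start with [0]
Visit order: [0, 1, 2, 3, 4, 5]


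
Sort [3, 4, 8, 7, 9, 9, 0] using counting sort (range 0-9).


Count array: [1, 0, 0, 1, 1, 0, 0, 1, 1, 2]
Reconstruct: [0, 3, 4, 7, 8, 9, 9]


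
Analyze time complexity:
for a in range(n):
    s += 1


Per nesting level: O(n) = O(n)
Complexity: O(n)


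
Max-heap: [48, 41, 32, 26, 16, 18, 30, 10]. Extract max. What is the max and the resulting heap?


Max = 48
Replace root with last, heapify down
Resulting heap: [41, 26, 32, 10, 16, 18, 30]


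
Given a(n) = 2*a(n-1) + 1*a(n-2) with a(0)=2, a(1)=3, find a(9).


Build bottom-up:
...a(7)=647, a(8)=1562, a(9)=2*1562+1*647=3771


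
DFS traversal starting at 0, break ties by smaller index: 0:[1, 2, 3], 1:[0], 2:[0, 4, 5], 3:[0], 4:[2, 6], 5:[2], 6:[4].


DFS stack-based: start with [0]
Visit order: [0, 1, 2, 4, 6, 5, 3]


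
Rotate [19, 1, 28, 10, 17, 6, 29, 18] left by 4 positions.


Left rotate by 4: [17, 6, 29, 18, 19, 1, 28, 10]


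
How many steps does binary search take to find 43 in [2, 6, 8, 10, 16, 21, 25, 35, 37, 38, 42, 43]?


Search for 43:
[0,11] mid=5 arr[5]=21
[6,11] mid=8 arr[8]=37
[9,11] mid=10 arr[10]=42
[11,11] mid=11 arr[11]=43
Total: 4 comparisons
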